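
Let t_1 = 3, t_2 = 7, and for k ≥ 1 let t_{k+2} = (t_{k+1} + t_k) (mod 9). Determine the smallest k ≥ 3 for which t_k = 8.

Listing terms: t_1 = 3; t_2 = 7; t_3 = 1; t_4 = 8; t_5 = 0; t_6 = 8; t_7 = 8; t_8 = 7; t_9 = 6; t_{10} = 4; t_{11} = 1; t_{12} = 5; t_{13} = 6; t_{14} = 2; t_{15} = 8; t_{16} = 1; t_{17} = 0; t_{18} = 1; t_{19} = 1; t_{20} = 2; t_{21} = 3; t_{22} = 5; t_{23} = 8; t_{24} = 4; t_{25} = 3; t_{26} = 7.
The sequence repeats with period 24.
The value 8 first appears (with k ≥ 3) at t_4.

4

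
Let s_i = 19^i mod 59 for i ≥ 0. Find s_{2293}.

s_0 = 1, s_1 = 19, s_2 = 7, s_3 = 15, s_4 = 49, s_5 = 46, s_6 = 48, s_7 = 27, s_8 = 41, s_9 = 12, s_{10} = 51, s_{11} = 25, s_{12} = 3, s_{13} = 57, s_{14} = 21, s_{15} = 45, s_{16} = 29, s_{17} = 20, s_{18} = 26, s_{19} = 22, s_{20} = 5, s_{21} = 36, s_{22} = 35, s_{23} = 16, s_{24} = 9, s_{25} = 53, s_{26} = 4, s_{27} = 17, s_{28} = 28, s_{29} = 1.
The sequence repeats with period 29.
(2293 - 0) mod 29 = 2, so s_{2293} = s_2 = 7.

7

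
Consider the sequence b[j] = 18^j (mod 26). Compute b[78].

12

Computing terms: b[0] = 1, b[1] = 18, b[2] = 12, b[3] = 8, b[4] = 14, b[5] = 18.
Since b[5] = b[1] = 18, the sequence is eventually periodic: after a pre-period of length 1 it cycles with period 4.
For j ≥ 1, b[j] depends only on (j - 1) mod 4. (78 - 1) mod 4 = 1, so b[78] = b[2] = 12.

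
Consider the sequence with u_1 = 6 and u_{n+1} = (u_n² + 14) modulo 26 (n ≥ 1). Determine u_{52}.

0

Listing terms: u_1 = 6, u_2 = 24, u_3 = 18, u_4 = 0, u_5 = 14, u_6 = 2, u_7 = 18.
Since u_7 = u_3 = 18, the sequence is eventually periodic: after a pre-period of length 2 it cycles with period 4.
For n ≥ 3, u_n depends only on (n - 3) mod 4. (52 - 3) mod 4 = 1, so u_{52} = u_4 = 0.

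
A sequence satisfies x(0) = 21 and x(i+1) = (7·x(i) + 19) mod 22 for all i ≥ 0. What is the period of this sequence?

10

x(0) = 21, x(1) = 12, x(2) = 15, x(3) = 14, x(4) = 7, x(5) = 2, x(6) = 11, x(7) = 8, x(8) = 9, x(9) = 16, x(10) = 21.
The sequence repeats with period 10.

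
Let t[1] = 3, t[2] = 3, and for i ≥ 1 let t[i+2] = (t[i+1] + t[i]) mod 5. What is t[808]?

3

Listing terms: t[1] = 3, t[2] = 3, t[3] = 1, t[4] = 4, t[5] = 0, t[6] = 4, t[7] = 4, t[8] = 3, t[9] = 2, t[10] = 0, t[11] = 2, t[12] = 2, t[13] = 4, t[14] = 1, t[15] = 0, t[16] = 1, t[17] = 1, t[18] = 2, t[19] = 3, t[20] = 0, t[21] = 3, t[22] = 3.
Since (t[21], t[22]) = (t[1], t[2]) = (3, 3) (two consecutive terms determine the rest), the sequence is periodic with period 20.
(808 - 1) mod 20 = 7, so t[808] = t[8] = 3.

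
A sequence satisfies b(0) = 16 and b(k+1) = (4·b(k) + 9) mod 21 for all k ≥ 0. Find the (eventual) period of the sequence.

We have b(0) = 16,  b(1) = 10,  b(2) = 7,  b(3) = 16.
The sequence repeats with period 3.

3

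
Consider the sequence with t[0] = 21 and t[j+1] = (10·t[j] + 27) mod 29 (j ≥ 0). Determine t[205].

Computing terms: t[0] = 21,  t[1] = 5,  t[2] = 19,  t[3] = 14,  t[4] = 22,  t[5] = 15,  t[6] = 3,  t[7] = 28,  t[8] = 17,  t[9] = 23,  t[10] = 25,  t[11] = 16,  t[12] = 13,  t[13] = 12,  t[14] = 2,  t[15] = 18,  t[16] = 4,  t[17] = 9,  t[18] = 1,  t[19] = 8,  t[20] = 20,  t[21] = 24,  t[22] = 6,  t[23] = 0,  t[24] = 27,  t[25] = 7,  t[26] = 10,  t[27] = 11,  t[28] = 21.
Since t[28] = t[0] = 21, the sequence is periodic with period 28.
(205 - 0) mod 28 = 9, so t[205] = t[9] = 23.

23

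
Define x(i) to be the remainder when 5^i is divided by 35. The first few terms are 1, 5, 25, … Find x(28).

30

We have x(0) = 1,  x(1) = 5,  x(2) = 25,  x(3) = 20,  x(4) = 30,  x(5) = 10,  x(6) = 15,  x(7) = 5.
Since x(7) = x(1) = 5, the sequence is eventually periodic: after a pre-period of length 1 it cycles with period 6.
For i ≥ 1, x(i) depends only on (i - 1) mod 6. (28 - 1) mod 6 = 3, so x(28) = x(4) = 30.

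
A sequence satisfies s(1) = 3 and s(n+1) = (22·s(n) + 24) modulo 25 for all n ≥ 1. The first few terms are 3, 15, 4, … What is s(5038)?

We have s(1) = 3, s(2) = 15, s(3) = 4, s(4) = 12, s(5) = 13, s(6) = 10, s(7) = 19, s(8) = 17, s(9) = 23, s(10) = 5, s(11) = 9, s(12) = 22, s(13) = 8, s(14) = 0, s(15) = 24, s(16) = 2, s(17) = 18, s(18) = 20, s(19) = 14, s(20) = 7, s(21) = 3.
Since s(21) = s(1) = 3, the sequence is periodic with period 20.
So s(5038) = s(1 + ((5038-1) mod 20)) = s(18) = 20.

20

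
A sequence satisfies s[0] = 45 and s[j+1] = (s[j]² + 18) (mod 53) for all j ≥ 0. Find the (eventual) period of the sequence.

We have s[0] = 45, s[1] = 29, s[2] = 11, s[3] = 33, s[4] = 47, s[5] = 1, s[6] = 19, s[7] = 8, s[8] = 29.
Since s[8] = s[1] = 29, the sequence is eventually periodic: after a pre-period of length 1 it cycles with period 7.

7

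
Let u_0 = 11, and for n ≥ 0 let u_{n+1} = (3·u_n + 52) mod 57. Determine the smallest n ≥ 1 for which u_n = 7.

4

Computing terms: u_0 = 11,  u_1 = 28,  u_2 = 22,  u_3 = 4,  u_4 = 7,  u_5 = 16,  u_6 = 43,  u_7 = 10,  u_8 = 25,  u_9 = 13,  u_{10} = 34,  u_{11} = 40,  u_{12} = 1,  u_{13} = 55,  u_{14} = 46,  u_{15} = 19,  u_{16} = 52,  u_{17} = 37,  u_{18} = 49,  u_{19} = 28.
Since u_{19} = u_1 = 28, the sequence is eventually periodic: after a pre-period of length 1 it cycles with period 18.
The value 7 first appears (with n ≥ 1) at u_4.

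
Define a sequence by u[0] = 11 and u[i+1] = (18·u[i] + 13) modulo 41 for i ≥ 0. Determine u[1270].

11

u[0] = 11,  u[1] = 6,  u[2] = 39,  u[3] = 18,  u[4] = 9,  u[5] = 11.
Since u[5] = u[0] = 11, the sequence is periodic with period 5.
So u[1270] = u[0 + ((1270-0) mod 5)] = u[0] = 11.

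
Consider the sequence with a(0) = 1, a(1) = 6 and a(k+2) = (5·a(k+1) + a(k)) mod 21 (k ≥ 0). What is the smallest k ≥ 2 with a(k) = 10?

a(0) = 1,  a(1) = 6,  a(2) = 10,  a(3) = 14,  a(4) = 17,  a(5) = 15,  a(6) = 8,  a(7) = 13,  a(8) = 10,  a(9) = 0,  a(10) = 10,  a(11) = 8,  a(12) = 8,  a(13) = 6,  a(14) = 17,  a(15) = 7,  a(16) = 10,  a(17) = 15,  a(18) = 1,  a(19) = 20,  a(20) = 17,  a(21) = 0,  a(22) = 17,  a(23) = 1,  a(24) = 1,  a(25) = 6.
The sequence repeats with period 24.
The value 10 first appears (with k ≥ 2) at a(2).

2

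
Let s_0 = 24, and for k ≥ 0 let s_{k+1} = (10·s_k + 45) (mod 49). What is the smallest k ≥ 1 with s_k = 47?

Listing terms: s_0 = 24; s_1 = 40; s_2 = 4; s_3 = 36; s_4 = 13; s_5 = 28; s_6 = 31; s_7 = 12; s_8 = 18; s_9 = 29; s_{10} = 41; s_{11} = 14; s_{12} = 38; s_{13} = 33; s_{14} = 32; s_{15} = 22; s_{16} = 20; s_{17} = 0; s_{18} = 45; s_{19} = 5; s_{20} = 46; s_{21} = 15; s_{22} = 48; s_{23} = 35; s_{24} = 3; s_{25} = 26; s_{26} = 11; s_{27} = 8; s_{28} = 27; s_{29} = 21; s_{30} = 10; s_{31} = 47; s_{32} = 25; s_{33} = 1; s_{34} = 6; s_{35} = 7; s_{36} = 17; s_{37} = 19; s_{38} = 39; s_{39} = 43; s_{40} = 34; s_{41} = 42; s_{42} = 24.
The sequence repeats with period 42.
The value 47 first appears (with k ≥ 1) at s_{31}.

31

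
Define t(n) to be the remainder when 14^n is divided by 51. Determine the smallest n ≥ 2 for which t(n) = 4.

Listing terms: t(1) = 14,  t(2) = 43,  t(3) = 41,  t(4) = 13,  t(5) = 29,  t(6) = 49,  t(7) = 23,  t(8) = 16,  t(9) = 20,  t(10) = 25,  t(11) = 44,  t(12) = 4,  t(13) = 5,  t(14) = 19,  t(15) = 11,  t(16) = 1,  t(17) = 14.
The sequence repeats with period 16.
The value 4 first appears (with n ≥ 2) at t(12).

12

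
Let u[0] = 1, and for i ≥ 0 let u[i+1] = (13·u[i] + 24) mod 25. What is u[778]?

We have u[0] = 1,  u[1] = 12,  u[2] = 5,  u[3] = 14,  u[4] = 6,  u[5] = 2,  u[6] = 0,  u[7] = 24,  u[8] = 11,  u[9] = 17,  u[10] = 20,  u[11] = 9,  u[12] = 16,  u[13] = 7,  u[14] = 15,  u[15] = 19,  u[16] = 21,  u[17] = 22,  u[18] = 10,  u[19] = 4,  u[20] = 1.
Since u[20] = u[0] = 1, the sequence is periodic with period 20.
So u[778] = u[0 + ((778-0) mod 20)] = u[18] = 10.

10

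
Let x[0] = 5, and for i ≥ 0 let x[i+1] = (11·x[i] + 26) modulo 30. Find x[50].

We have x[0] = 5,  x[1] = 21,  x[2] = 17,  x[3] = 3,  x[4] = 29,  x[5] = 15,  x[6] = 11,  x[7] = 27,  x[8] = 23,  x[9] = 9,  x[10] = 5.
The sequence repeats with period 10.
So x[50] = x[0 + ((50-0) mod 10)] = x[0] = 5.

5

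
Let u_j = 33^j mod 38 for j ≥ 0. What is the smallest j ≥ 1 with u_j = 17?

Listing terms: u_0 = 1, u_1 = 33, u_2 = 25, u_3 = 27, u_4 = 17, u_5 = 29, u_6 = 7, u_7 = 3, u_8 = 23, u_9 = 37, u_{10} = 5, u_{11} = 13, u_{12} = 11, u_{13} = 21, u_{14} = 9, u_{15} = 31, u_{16} = 35, u_{17} = 15, u_{18} = 1.
Since u_{18} = u_0 = 1, the sequence is periodic with period 18.
The value 17 first appears (with j ≥ 1) at u_4.

4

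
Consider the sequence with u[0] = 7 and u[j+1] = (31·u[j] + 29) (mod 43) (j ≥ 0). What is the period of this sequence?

We have u[0] = 7, u[1] = 31, u[2] = 1, u[3] = 17, u[4] = 40, u[5] = 22, u[6] = 23, u[7] = 11, u[8] = 26, u[9] = 18, u[10] = 28, u[11] = 37, u[12] = 15, u[13] = 21, u[14] = 35, u[15] = 39, u[16] = 34, u[17] = 8, u[18] = 19, u[19] = 16, u[20] = 9, u[21] = 7.
Since u[21] = u[0] = 7, the sequence is periodic with period 21.

21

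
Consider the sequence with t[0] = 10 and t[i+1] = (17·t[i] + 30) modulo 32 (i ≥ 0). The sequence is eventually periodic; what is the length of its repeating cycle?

Computing terms: t[0] = 10,  t[1] = 8,  t[2] = 6,  t[3] = 4,  t[4] = 2,  t[5] = 0,  t[6] = 30,  t[7] = 28,  t[8] = 26,  t[9] = 24,  t[10] = 22,  t[11] = 20,  t[12] = 18,  t[13] = 16,  t[14] = 14,  t[15] = 12,  t[16] = 10.
Since t[16] = t[0] = 10, the sequence is periodic with period 16.

16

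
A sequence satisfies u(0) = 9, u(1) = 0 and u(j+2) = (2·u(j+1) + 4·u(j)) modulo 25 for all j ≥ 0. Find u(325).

u(0) = 9, u(1) = 0, u(2) = 11, u(3) = 22, u(4) = 13, u(5) = 14, u(6) = 5, u(7) = 16, u(8) = 2, u(9) = 18, u(10) = 19, u(11) = 10, u(12) = 21, u(13) = 7, u(14) = 23, u(15) = 24, u(16) = 15, u(17) = 1, u(18) = 12, u(19) = 3, u(20) = 4, u(21) = 20, u(22) = 6, u(23) = 17, u(24) = 8, u(25) = 9, u(26) = 0.
Since (u(25), u(26)) = (u(0), u(1)) = (9, 0) (two consecutive terms determine the rest), the sequence is periodic with period 25.
(325 - 0) mod 25 = 0, so u(325) = u(0) = 9.

9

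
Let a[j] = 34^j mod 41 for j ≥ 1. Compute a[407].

a[1] = 34,  a[2] = 8,  a[3] = 26,  a[4] = 23,  a[5] = 3,  a[6] = 20,  a[7] = 24,  a[8] = 37,  a[9] = 28,  a[10] = 9,  a[11] = 19,  a[12] = 31,  a[13] = 29,  a[14] = 2,  a[15] = 27,  a[16] = 16,  a[17] = 11,  a[18] = 5,  a[19] = 6,  a[20] = 40,  a[21] = 7,  a[22] = 33,  a[23] = 15,  a[24] = 18,  a[25] = 38,  a[26] = 21,  a[27] = 17,  a[28] = 4,  a[29] = 13,  a[30] = 32,  a[31] = 22,  a[32] = 10,  a[33] = 12,  a[34] = 39,  a[35] = 14,  a[36] = 25,  a[37] = 30,  a[38] = 36,  a[39] = 35,  a[40] = 1,  a[41] = 34.
The sequence repeats with period 40.
So a[407] = a[1 + ((407-1) mod 40)] = a[7] = 24.

24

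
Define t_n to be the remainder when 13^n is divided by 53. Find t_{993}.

28

t_1 = 13; t_2 = 10; t_3 = 24; t_4 = 47; t_5 = 28; t_6 = 46; t_7 = 15; t_8 = 36; t_9 = 44; t_{10} = 42; t_{11} = 16; t_{12} = 49; t_{13} = 1; t_{14} = 13.
The sequence repeats with period 13.
(993 - 1) mod 13 = 4, so t_{993} = t_5 = 28.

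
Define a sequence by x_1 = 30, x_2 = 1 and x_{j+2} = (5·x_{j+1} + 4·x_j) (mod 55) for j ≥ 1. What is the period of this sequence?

x_1 = 30,  x_2 = 1,  x_3 = 15,  x_4 = 24,  x_5 = 15,  x_6 = 6,  x_7 = 35,  x_8 = 34,  x_9 = 35,  x_{10} = 36,  x_{11} = 45,  x_{12} = 39,  x_{13} = 45,  x_{14} = 51,  x_{15} = 50,  x_{16} = 14,  x_{17} = 50,  x_{18} = 31,  x_{19} = 25,  x_{20} = 29,  x_{21} = 25,  x_{22} = 21,  x_{23} = 40,  x_{24} = 9,  x_{25} = 40,  x_{26} = 16,  x_{27} = 20,  x_{28} = 54,  x_{29} = 20,  x_{30} = 41,  x_{31} = 10,  x_{32} = 49,  x_{33} = 10,  x_{34} = 26,  x_{35} = 5,  x_{36} = 19,  x_{37} = 5,  x_{38} = 46,  x_{39} = 30,  x_{40} = 4,  x_{41} = 30,  x_{42} = 1.
The sequence repeats with period 40.

40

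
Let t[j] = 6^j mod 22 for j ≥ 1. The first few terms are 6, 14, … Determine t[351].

Computing terms: t[1] = 6, t[2] = 14, t[3] = 18, t[4] = 20, t[5] = 10, t[6] = 16, t[7] = 8, t[8] = 4, t[9] = 2, t[10] = 12, t[11] = 6.
The sequence repeats with period 10.
(351 - 1) mod 10 = 0, so t[351] = t[1] = 6.

6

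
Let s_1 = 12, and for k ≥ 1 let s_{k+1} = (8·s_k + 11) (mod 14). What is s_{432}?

7

Computing terms: s_1 = 12; s_2 = 9; s_3 = 13; s_4 = 3; s_5 = 7; s_6 = 11; s_7 = 1; s_8 = 5; s_9 = 9.
Since s_9 = s_2 = 9, the sequence is eventually periodic: after a pre-period of length 1 it cycles with period 7.
For k ≥ 2, s_k depends only on (k - 2) mod 7. (432 - 2) mod 7 = 3, so s_{432} = s_5 = 7.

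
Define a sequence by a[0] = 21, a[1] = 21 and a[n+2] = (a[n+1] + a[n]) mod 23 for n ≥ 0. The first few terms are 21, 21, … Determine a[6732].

17

Computing terms: a[0] = 21; a[1] = 21; a[2] = 19; a[3] = 17; a[4] = 13; a[5] = 7; a[6] = 20; a[7] = 4; a[8] = 1; a[9] = 5; a[10] = 6; a[11] = 11; a[12] = 17; a[13] = 5; a[14] = 22; a[15] = 4; a[16] = 3; a[17] = 7; a[18] = 10; a[19] = 17; a[20] = 4; a[21] = 21; a[22] = 2; a[23] = 0; a[24] = 2; a[25] = 2; a[26] = 4; a[27] = 6; a[28] = 10; a[29] = 16; a[30] = 3; a[31] = 19; a[32] = 22; a[33] = 18; a[34] = 17; a[35] = 12; a[36] = 6; a[37] = 18; a[38] = 1; a[39] = 19; a[40] = 20; a[41] = 16; a[42] = 13; a[43] = 6; a[44] = 19; a[45] = 2; a[46] = 21; a[47] = 0; a[48] = 21; a[49] = 21.
Since (a[48], a[49]) = (a[0], a[1]) = (21, 21) (two consecutive terms determine the rest), the sequence is periodic with period 48.
So a[6732] = a[0 + ((6732-0) mod 48)] = a[12] = 17.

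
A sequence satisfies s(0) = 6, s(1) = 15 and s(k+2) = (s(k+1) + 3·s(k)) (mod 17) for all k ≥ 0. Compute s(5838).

Computing terms: s(0) = 6; s(1) = 15; s(2) = 16; s(3) = 10; s(4) = 7; s(5) = 3; s(6) = 7; s(7) = 16; s(8) = 3; s(9) = 0; s(10) = 9; s(11) = 9; s(12) = 2; s(13) = 12; s(14) = 1; s(15) = 3; s(16) = 6; s(17) = 15.
The sequence repeats with period 16.
So s(5838) = s(0 + ((5838-0) mod 16)) = s(14) = 1.

1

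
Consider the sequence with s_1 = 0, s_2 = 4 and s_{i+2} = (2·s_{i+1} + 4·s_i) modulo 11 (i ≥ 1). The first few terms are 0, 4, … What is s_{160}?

1

Computing terms: s_1 = 0,  s_2 = 4,  s_3 = 8,  s_4 = 10,  s_5 = 8,  s_6 = 1,  s_7 = 1,  s_8 = 6,  s_9 = 5,  s_{10} = 1,  s_{11} = 0,  s_{12} = 4.
Since (s_{11}, s_{12}) = (s_1, s_2) = (0, 4) (two consecutive terms determine the rest), the sequence is periodic with period 10.
(160 - 1) mod 10 = 9, so s_{160} = s_{10} = 1.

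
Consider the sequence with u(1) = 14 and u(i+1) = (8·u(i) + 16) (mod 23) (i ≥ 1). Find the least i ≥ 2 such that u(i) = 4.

Computing terms: u(1) = 14,  u(2) = 13,  u(3) = 5,  u(4) = 10,  u(5) = 4,  u(6) = 2,  u(7) = 9,  u(8) = 19,  u(9) = 7,  u(10) = 3,  u(11) = 17,  u(12) = 14.
The sequence repeats with period 11.
The value 4 first appears (with i ≥ 2) at u(5).

5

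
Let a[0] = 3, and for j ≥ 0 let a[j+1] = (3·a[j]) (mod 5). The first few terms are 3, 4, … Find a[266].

2

We have a[0] = 3; a[1] = 4; a[2] = 2; a[3] = 1; a[4] = 3.
Since a[4] = a[0] = 3, the sequence is periodic with period 4.
So a[266] = a[0 + ((266-0) mod 4)] = a[2] = 2.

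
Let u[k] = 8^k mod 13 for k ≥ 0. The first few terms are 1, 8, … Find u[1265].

Listing terms: u[0] = 1,  u[1] = 8,  u[2] = 12,  u[3] = 5,  u[4] = 1.
The sequence repeats with period 4.
(1265 - 0) mod 4 = 1, so u[1265] = u[1] = 8.

8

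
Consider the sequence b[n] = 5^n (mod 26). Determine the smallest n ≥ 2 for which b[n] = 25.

2

We have b[1] = 5; b[2] = 25; b[3] = 21; b[4] = 1; b[5] = 5.
The sequence repeats with period 4.
The value 25 first appears (with n ≥ 2) at b[2].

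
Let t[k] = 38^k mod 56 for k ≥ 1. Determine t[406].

32

t[1] = 38, t[2] = 44, t[3] = 48, t[4] = 32, t[5] = 40, t[6] = 8, t[7] = 24, t[8] = 16, t[9] = 48.
Since t[9] = t[3] = 48, the sequence is eventually periodic: after a pre-period of length 2 it cycles with period 6.
For k ≥ 3, t[k] depends only on (k - 3) mod 6. (406 - 3) mod 6 = 1, so t[406] = t[4] = 32.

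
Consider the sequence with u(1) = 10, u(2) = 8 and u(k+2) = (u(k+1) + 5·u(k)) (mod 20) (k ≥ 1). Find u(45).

18

Computing terms: u(1) = 10, u(2) = 8, u(3) = 18, u(4) = 18, u(5) = 8, u(6) = 18.
Since (u(5), u(6)) = (u(2), u(3)) = (8, 18) (two consecutive terms determine the rest), the sequence is eventually periodic: after a pre-period of length 1 it cycles with period 3.
For k ≥ 2, u(k) depends only on (k - 2) mod 3. (45 - 2) mod 3 = 1, so u(45) = u(3) = 18.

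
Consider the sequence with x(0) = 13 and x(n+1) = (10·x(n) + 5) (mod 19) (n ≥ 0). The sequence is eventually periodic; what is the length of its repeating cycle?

18

Computing terms: x(0) = 13, x(1) = 2, x(2) = 6, x(3) = 8, x(4) = 9, x(5) = 0, x(6) = 5, x(7) = 17, x(8) = 4, x(9) = 7, x(10) = 18, x(11) = 14, x(12) = 12, x(13) = 11, x(14) = 1, x(15) = 15, x(16) = 3, x(17) = 16, x(18) = 13.
Since x(18) = x(0) = 13, the sequence is periodic with period 18.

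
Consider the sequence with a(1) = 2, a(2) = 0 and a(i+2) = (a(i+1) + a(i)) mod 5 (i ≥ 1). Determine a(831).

a(1) = 2; a(2) = 0; a(3) = 2; a(4) = 2; a(5) = 4; a(6) = 1; a(7) = 0; a(8) = 1; a(9) = 1; a(10) = 2; a(11) = 3; a(12) = 0; a(13) = 3; a(14) = 3; a(15) = 1; a(16) = 4; a(17) = 0; a(18) = 4; a(19) = 4; a(20) = 3; a(21) = 2; a(22) = 0.
Since (a(21), a(22)) = (a(1), a(2)) = (2, 0) (two consecutive terms determine the rest), the sequence is periodic with period 20.
So a(831) = a(1 + ((831-1) mod 20)) = a(11) = 3.

3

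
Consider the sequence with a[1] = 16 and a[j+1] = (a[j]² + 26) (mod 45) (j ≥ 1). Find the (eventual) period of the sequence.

6

We have a[1] = 16,  a[2] = 12,  a[3] = 35,  a[4] = 36,  a[5] = 17,  a[6] = 0,  a[7] = 26,  a[8] = 27,  a[9] = 35.
Since a[9] = a[3] = 35, the sequence is eventually periodic: after a pre-period of length 2 it cycles with period 6.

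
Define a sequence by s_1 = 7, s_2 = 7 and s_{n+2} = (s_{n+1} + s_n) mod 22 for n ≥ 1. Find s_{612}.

Computing terms: s_1 = 7, s_2 = 7, s_3 = 14, s_4 = 21, s_5 = 13, s_6 = 12, s_7 = 3, s_8 = 15, s_9 = 18, s_{10} = 11, s_{11} = 7, s_{12} = 18, s_{13} = 3, s_{14} = 21, s_{15} = 2, s_{16} = 1, s_{17} = 3, s_{18} = 4, s_{19} = 7, s_{20} = 11, s_{21} = 18, s_{22} = 7, s_{23} = 3, s_{24} = 10, s_{25} = 13, s_{26} = 1, s_{27} = 14, s_{28} = 15, s_{29} = 7, s_{30} = 0, s_{31} = 7, s_{32} = 7.
Since (s_{31}, s_{32}) = (s_1, s_2) = (7, 7) (two consecutive terms determine the rest), the sequence is periodic with period 30.
So s_{612} = s_{1 + ((612-1) mod 30)} = s_{12} = 18.

18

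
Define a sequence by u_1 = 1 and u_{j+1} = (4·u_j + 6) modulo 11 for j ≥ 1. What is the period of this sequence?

5

Computing terms: u_1 = 1,  u_2 = 10,  u_3 = 2,  u_4 = 3,  u_5 = 7,  u_6 = 1.
Since u_6 = u_1 = 1, the sequence is periodic with period 5.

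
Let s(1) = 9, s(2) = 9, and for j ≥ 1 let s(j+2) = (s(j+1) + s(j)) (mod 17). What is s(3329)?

Listing terms: s(1) = 9,  s(2) = 9,  s(3) = 1,  s(4) = 10,  s(5) = 11,  s(6) = 4,  s(7) = 15,  s(8) = 2,  s(9) = 0,  s(10) = 2,  s(11) = 2,  s(12) = 4,  s(13) = 6,  s(14) = 10,  s(15) = 16,  s(16) = 9,  s(17) = 8,  s(18) = 0,  s(19) = 8,  s(20) = 8,  s(21) = 16,  s(22) = 7,  s(23) = 6,  s(24) = 13,  s(25) = 2,  s(26) = 15,  s(27) = 0,  s(28) = 15,  s(29) = 15,  s(30) = 13,  s(31) = 11,  s(32) = 7,  s(33) = 1,  s(34) = 8,  s(35) = 9,  s(36) = 0,  s(37) = 9,  s(38) = 9.
The sequence repeats with period 36.
So s(3329) = s(1 + ((3329-1) mod 36)) = s(17) = 8.

8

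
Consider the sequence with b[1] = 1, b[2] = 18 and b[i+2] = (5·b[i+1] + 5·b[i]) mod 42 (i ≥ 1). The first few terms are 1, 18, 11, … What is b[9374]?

b[1] = 1, b[2] = 18, b[3] = 11, b[4] = 19, b[5] = 24, b[6] = 5, b[7] = 19, b[8] = 36, b[9] = 23, b[10] = 1, b[11] = 36, b[12] = 17, b[13] = 13, b[14] = 24, b[15] = 17, b[16] = 37, b[17] = 18, b[18] = 23, b[19] = 37, b[20] = 6, b[21] = 5, b[22] = 13, b[23] = 6, b[24] = 11, b[25] = 1, b[26] = 18.
The sequence repeats with period 24.
So b[9374] = b[1 + ((9374-1) mod 24)] = b[14] = 24.

24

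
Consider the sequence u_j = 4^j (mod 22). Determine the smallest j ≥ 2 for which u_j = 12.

u_1 = 4,  u_2 = 16,  u_3 = 20,  u_4 = 14,  u_5 = 12,  u_6 = 4.
The sequence repeats with period 5.
The value 12 first appears (with j ≥ 2) at u_5.

5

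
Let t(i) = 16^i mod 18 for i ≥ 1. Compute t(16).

Listing terms: t(1) = 16,  t(2) = 4,  t(3) = 10,  t(4) = 16.
The sequence repeats with period 3.
(16 - 1) mod 3 = 0, so t(16) = t(1) = 16.

16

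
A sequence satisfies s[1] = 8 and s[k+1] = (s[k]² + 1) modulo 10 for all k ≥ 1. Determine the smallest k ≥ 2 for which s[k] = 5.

2

We have s[1] = 8, s[2] = 5, s[3] = 6, s[4] = 7, s[5] = 0, s[6] = 1, s[7] = 2, s[8] = 5.
Since s[8] = s[2] = 5, the sequence is eventually periodic: after a pre-period of length 1 it cycles with period 6.
The value 5 first appears (with k ≥ 2) at s[2].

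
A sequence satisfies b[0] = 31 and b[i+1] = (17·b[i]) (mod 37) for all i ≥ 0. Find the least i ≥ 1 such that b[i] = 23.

b[0] = 31; b[1] = 9; b[2] = 5; b[3] = 11; b[4] = 2; b[5] = 34; b[6] = 23; b[7] = 21; b[8] = 24; b[9] = 1; b[10] = 17; b[11] = 30; b[12] = 29; b[13] = 12; b[14] = 19; b[15] = 27; b[16] = 15; b[17] = 33; b[18] = 6; b[19] = 28; b[20] = 32; b[21] = 26; b[22] = 35; b[23] = 3; b[24] = 14; b[25] = 16; b[26] = 13; b[27] = 36; b[28] = 20; b[29] = 7; b[30] = 8; b[31] = 25; b[32] = 18; b[33] = 10; b[34] = 22; b[35] = 4; b[36] = 31.
Since b[36] = b[0] = 31, the sequence is periodic with period 36.
The value 23 first appears (with i ≥ 1) at b[6].

6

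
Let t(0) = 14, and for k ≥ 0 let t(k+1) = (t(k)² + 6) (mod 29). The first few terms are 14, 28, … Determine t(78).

7

Listing terms: t(0) = 14,  t(1) = 28,  t(2) = 7,  t(3) = 26,  t(4) = 15,  t(5) = 28.
Since t(5) = t(1) = 28, the sequence is eventually periodic: after a pre-period of length 1 it cycles with period 4.
For k ≥ 1, t(k) depends only on (k - 1) mod 4. (78 - 1) mod 4 = 1, so t(78) = t(2) = 7.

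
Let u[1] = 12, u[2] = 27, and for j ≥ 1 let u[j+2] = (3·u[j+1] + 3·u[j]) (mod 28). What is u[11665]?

24

Listing terms: u[1] = 12, u[2] = 27, u[3] = 5, u[4] = 12, u[5] = 23, u[6] = 21, u[7] = 20, u[8] = 11, u[9] = 9, u[10] = 4, u[11] = 11, u[12] = 17, u[13] = 0, u[14] = 23, u[15] = 13, u[16] = 24, u[17] = 27, u[18] = 13, u[19] = 8, u[20] = 7, u[21] = 17, u[22] = 16, u[23] = 15, u[24] = 9, u[25] = 16, u[26] = 19, u[27] = 21, u[28] = 8, u[29] = 3, u[30] = 5, u[31] = 24, u[32] = 3, u[33] = 25, u[34] = 0, u[35] = 19, u[36] = 1, u[37] = 4, u[38] = 15, u[39] = 1, u[40] = 20, u[41] = 7, u[42] = 25, u[43] = 12, u[44] = 27.
Since (u[43], u[44]) = (u[1], u[2]) = (12, 27) (two consecutive terms determine the rest), the sequence is periodic with period 42.
(11665 - 1) mod 42 = 30, so u[11665] = u[31] = 24.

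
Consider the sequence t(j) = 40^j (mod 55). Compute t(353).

Computing terms: t(0) = 1, t(1) = 40, t(2) = 5, t(3) = 35, t(4) = 25, t(5) = 10, t(6) = 15, t(7) = 50, t(8) = 20, t(9) = 30, t(10) = 45, t(11) = 40.
Since t(11) = t(1) = 40, the sequence is eventually periodic: after a pre-period of length 1 it cycles with period 10.
For j ≥ 1, t(j) depends only on (j - 1) mod 10. (353 - 1) mod 10 = 2, so t(353) = t(3) = 35.

35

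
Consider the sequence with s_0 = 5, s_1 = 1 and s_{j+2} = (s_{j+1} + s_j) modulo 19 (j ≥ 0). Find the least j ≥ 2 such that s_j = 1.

s_0 = 5, s_1 = 1, s_2 = 6, s_3 = 7, s_4 = 13, s_5 = 1, s_6 = 14, s_7 = 15, s_8 = 10, s_9 = 6, s_{10} = 16, s_{11} = 3, s_{12} = 0, s_{13} = 3, s_{14} = 3, s_{15} = 6, s_{16} = 9, s_{17} = 15, s_{18} = 5, s_{19} = 1.
Since (s_{18}, s_{19}) = (s_0, s_1) = (5, 1) (two consecutive terms determine the rest), the sequence is periodic with period 18.
The value 1 first appears (with j ≥ 2) at s_5.

5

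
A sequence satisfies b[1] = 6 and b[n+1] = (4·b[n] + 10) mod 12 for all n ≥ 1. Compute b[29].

10

Computing terms: b[1] = 6,  b[2] = 10,  b[3] = 2,  b[4] = 6.
The sequence repeats with period 3.
(29 - 1) mod 3 = 1, so b[29] = b[2] = 10.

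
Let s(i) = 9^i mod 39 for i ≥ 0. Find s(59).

s(0) = 1, s(1) = 9, s(2) = 3, s(3) = 27, s(4) = 9.
Since s(4) = s(1) = 9, the sequence is eventually periodic: after a pre-period of length 1 it cycles with period 3.
For i ≥ 1, s(i) depends only on (i - 1) mod 3. (59 - 1) mod 3 = 1, so s(59) = s(2) = 3.

3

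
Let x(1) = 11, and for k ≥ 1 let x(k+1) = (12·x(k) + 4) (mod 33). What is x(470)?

28

Listing terms: x(1) = 11,  x(2) = 4,  x(3) = 19,  x(4) = 1,  x(5) = 16,  x(6) = 31,  x(7) = 13,  x(8) = 28,  x(9) = 10,  x(10) = 25,  x(11) = 7,  x(12) = 22,  x(13) = 4.
Since x(13) = x(2) = 4, the sequence is eventually periodic: after a pre-period of length 1 it cycles with period 11.
For k ≥ 2, x(k) depends only on (k - 2) mod 11. (470 - 2) mod 11 = 6, so x(470) = x(8) = 28.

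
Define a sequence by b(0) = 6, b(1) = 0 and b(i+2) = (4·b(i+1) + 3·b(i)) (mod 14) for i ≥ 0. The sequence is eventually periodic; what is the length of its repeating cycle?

21

Computing terms: b(0) = 6, b(1) = 0, b(2) = 4, b(3) = 2, b(4) = 6, b(5) = 2, b(6) = 12, b(7) = 12, b(8) = 0, b(9) = 8, b(10) = 4, b(11) = 12, b(12) = 4, b(13) = 10, b(14) = 10, b(15) = 0, b(16) = 2, b(17) = 8, b(18) = 10, b(19) = 8, b(20) = 6, b(21) = 6, b(22) = 0.
The sequence repeats with period 21.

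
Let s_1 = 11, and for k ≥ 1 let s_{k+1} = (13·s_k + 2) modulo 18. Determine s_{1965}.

Computing terms: s_1 = 11, s_2 = 1, s_3 = 15, s_4 = 17, s_5 = 7, s_6 = 3, s_7 = 5, s_8 = 13, s_9 = 9, s_{10} = 11.
The sequence repeats with period 9.
So s_{1965} = s_{1 + ((1965-1) mod 9)} = s_3 = 15.

15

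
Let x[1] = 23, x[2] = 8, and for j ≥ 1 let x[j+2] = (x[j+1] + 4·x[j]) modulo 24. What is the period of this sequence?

We have x[1] = 23, x[2] = 8, x[3] = 4, x[4] = 12, x[5] = 4, x[6] = 4, x[7] = 20, x[8] = 12, x[9] = 20, x[10] = 20, x[11] = 4, x[12] = 12.
Since (x[11], x[12]) = (x[3], x[4]) = (4, 12) (two consecutive terms determine the rest), the sequence is eventually periodic: after a pre-period of length 2 it cycles with period 8.

8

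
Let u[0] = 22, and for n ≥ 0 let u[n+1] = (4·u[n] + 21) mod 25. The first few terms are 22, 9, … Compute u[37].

u[0] = 22,  u[1] = 9,  u[2] = 7,  u[3] = 24,  u[4] = 17,  u[5] = 14,  u[6] = 2,  u[7] = 4,  u[8] = 12,  u[9] = 19,  u[10] = 22.
The sequence repeats with period 10.
So u[37] = u[0 + ((37-0) mod 10)] = u[7] = 4.

4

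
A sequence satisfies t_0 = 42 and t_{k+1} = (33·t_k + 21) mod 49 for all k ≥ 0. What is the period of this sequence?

6

Listing terms: t_0 = 42; t_1 = 35; t_2 = 0; t_3 = 21; t_4 = 28; t_5 = 14; t_6 = 42.
Since t_6 = t_0 = 42, the sequence is periodic with period 6.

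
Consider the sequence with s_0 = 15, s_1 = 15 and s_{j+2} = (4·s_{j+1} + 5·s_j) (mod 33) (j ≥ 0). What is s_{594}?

0

s_0 = 15,  s_1 = 15,  s_2 = 3,  s_3 = 21,  s_4 = 0,  s_5 = 6,  s_6 = 24,  s_7 = 27,  s_8 = 30,  s_9 = 24,  s_{10} = 15,  s_{11} = 15.
Since (s_{10}, s_{11}) = (s_0, s_1) = (15, 15) (two consecutive terms determine the rest), the sequence is periodic with period 10.
So s_{594} = s_{0 + ((594-0) mod 10)} = s_4 = 0.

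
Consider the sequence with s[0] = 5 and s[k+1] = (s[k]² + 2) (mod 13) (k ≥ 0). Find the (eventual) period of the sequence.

4

Listing terms: s[0] = 5,  s[1] = 1,  s[2] = 3,  s[3] = 11,  s[4] = 6,  s[5] = 12,  s[6] = 3.
Since s[6] = s[2] = 3, the sequence is eventually periodic: after a pre-period of length 2 it cycles with period 4.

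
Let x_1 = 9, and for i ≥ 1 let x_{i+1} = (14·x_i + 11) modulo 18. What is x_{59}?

Computing terms: x_1 = 9; x_2 = 11; x_3 = 3; x_4 = 17; x_5 = 15; x_6 = 5; x_7 = 9.
Since x_7 = x_1 = 9, the sequence is periodic with period 6.
So x_{59} = x_{1 + ((59-1) mod 6)} = x_5 = 15.

15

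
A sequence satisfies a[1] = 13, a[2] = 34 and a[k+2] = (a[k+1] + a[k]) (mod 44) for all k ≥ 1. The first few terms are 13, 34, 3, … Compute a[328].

29

Listing terms: a[1] = 13; a[2] = 34; a[3] = 3; a[4] = 37; a[5] = 40; a[6] = 33; a[7] = 29; a[8] = 18; a[9] = 3; a[10] = 21; a[11] = 24; a[12] = 1; a[13] = 25; a[14] = 26; a[15] = 7; a[16] = 33; a[17] = 40; a[18] = 29; a[19] = 25; a[20] = 10; a[21] = 35; a[22] = 1; a[23] = 36; a[24] = 37; a[25] = 29; a[26] = 22; a[27] = 7; a[28] = 29; a[29] = 36; a[30] = 21; a[31] = 13; a[32] = 34.
The sequence repeats with period 30.
So a[328] = a[1 + ((328-1) mod 30)] = a[28] = 29.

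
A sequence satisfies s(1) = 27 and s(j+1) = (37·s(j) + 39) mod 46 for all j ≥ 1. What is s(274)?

s(1) = 27, s(2) = 26, s(3) = 35, s(4) = 0, s(5) = 39, s(6) = 10, s(7) = 41, s(8) = 38, s(9) = 19, s(10) = 6, s(11) = 31, s(12) = 36, s(13) = 37, s(14) = 28, s(15) = 17, s(16) = 24, s(17) = 7, s(18) = 22, s(19) = 25, s(20) = 44, s(21) = 11, s(22) = 32, s(23) = 27.
Since s(23) = s(1) = 27, the sequence is periodic with period 22.
(274 - 1) mod 22 = 9, so s(274) = s(10) = 6.

6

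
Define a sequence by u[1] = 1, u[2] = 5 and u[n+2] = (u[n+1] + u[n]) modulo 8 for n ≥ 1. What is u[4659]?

6

Listing terms: u[1] = 1,  u[2] = 5,  u[3] = 6,  u[4] = 3,  u[5] = 1,  u[6] = 4,  u[7] = 5,  u[8] = 1,  u[9] = 6,  u[10] = 7,  u[11] = 5,  u[12] = 4,  u[13] = 1,  u[14] = 5.
The sequence repeats with period 12.
(4659 - 1) mod 12 = 2, so u[4659] = u[3] = 6.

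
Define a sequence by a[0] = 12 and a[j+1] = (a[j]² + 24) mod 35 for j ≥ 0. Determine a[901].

28

Computing terms: a[0] = 12, a[1] = 28, a[2] = 3, a[3] = 33, a[4] = 28.
Since a[4] = a[1] = 28, the sequence is eventually periodic: after a pre-period of length 1 it cycles with period 3.
For j ≥ 1, a[j] depends only on (j - 1) mod 3. (901 - 1) mod 3 = 0, so a[901] = a[1] = 28.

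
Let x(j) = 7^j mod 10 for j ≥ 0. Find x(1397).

Computing terms: x(0) = 1; x(1) = 7; x(2) = 9; x(3) = 3; x(4) = 1.
Since x(4) = x(0) = 1, the sequence is periodic with period 4.
(1397 - 0) mod 4 = 1, so x(1397) = x(1) = 7.

7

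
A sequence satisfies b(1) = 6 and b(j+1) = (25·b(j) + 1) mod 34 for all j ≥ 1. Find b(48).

7

Computing terms: b(1) = 6, b(2) = 15, b(3) = 2, b(4) = 17, b(5) = 18, b(6) = 9, b(7) = 22, b(8) = 7, b(9) = 6.
Since b(9) = b(1) = 6, the sequence is periodic with period 8.
So b(48) = b(1 + ((48-1) mod 8)) = b(8) = 7.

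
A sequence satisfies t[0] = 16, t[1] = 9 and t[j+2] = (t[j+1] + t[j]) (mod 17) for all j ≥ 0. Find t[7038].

1

Computing terms: t[0] = 16, t[1] = 9, t[2] = 8, t[3] = 0, t[4] = 8, t[5] = 8, t[6] = 16, t[7] = 7, t[8] = 6, t[9] = 13, t[10] = 2, t[11] = 15, t[12] = 0, t[13] = 15, t[14] = 15, t[15] = 13, t[16] = 11, t[17] = 7, t[18] = 1, t[19] = 8, t[20] = 9, t[21] = 0, t[22] = 9, t[23] = 9, t[24] = 1, t[25] = 10, t[26] = 11, t[27] = 4, t[28] = 15, t[29] = 2, t[30] = 0, t[31] = 2, t[32] = 2, t[33] = 4, t[34] = 6, t[35] = 10, t[36] = 16, t[37] = 9.
Since (t[36], t[37]) = (t[0], t[1]) = (16, 9) (two consecutive terms determine the rest), the sequence is periodic with period 36.
(7038 - 0) mod 36 = 18, so t[7038] = t[18] = 1.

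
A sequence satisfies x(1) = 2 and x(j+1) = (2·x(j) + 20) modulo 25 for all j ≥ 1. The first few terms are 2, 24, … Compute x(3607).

13

x(1) = 2,  x(2) = 24,  x(3) = 18,  x(4) = 6,  x(5) = 7,  x(6) = 9,  x(7) = 13,  x(8) = 21,  x(9) = 12,  x(10) = 19,  x(11) = 8,  x(12) = 11,  x(13) = 17,  x(14) = 4,  x(15) = 3,  x(16) = 1,  x(17) = 22,  x(18) = 14,  x(19) = 23,  x(20) = 16,  x(21) = 2.
Since x(21) = x(1) = 2, the sequence is periodic with period 20.
So x(3607) = x(1 + ((3607-1) mod 20)) = x(7) = 13.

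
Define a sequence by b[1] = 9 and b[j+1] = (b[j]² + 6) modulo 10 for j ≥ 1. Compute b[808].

1

b[1] = 9; b[2] = 7; b[3] = 5; b[4] = 1; b[5] = 7.
Since b[5] = b[2] = 7, the sequence is eventually periodic: after a pre-period of length 1 it cycles with period 3.
For j ≥ 2, b[j] depends only on (j - 2) mod 3. (808 - 2) mod 3 = 2, so b[808] = b[4] = 1.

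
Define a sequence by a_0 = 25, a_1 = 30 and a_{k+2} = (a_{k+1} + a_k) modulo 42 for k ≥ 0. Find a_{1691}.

13

Computing terms: a_0 = 25, a_1 = 30, a_2 = 13, a_3 = 1, a_4 = 14, a_5 = 15, a_6 = 29, a_7 = 2, a_8 = 31, a_9 = 33, a_{10} = 22, a_{11} = 13, a_{12} = 35, a_{13} = 6, a_{14} = 41, a_{15} = 5, a_{16} = 4, a_{17} = 9, a_{18} = 13, a_{19} = 22, a_{20} = 35, a_{21} = 15, a_{22} = 8, a_{23} = 23, a_{24} = 31, a_{25} = 12, a_{26} = 1, a_{27} = 13, a_{28} = 14, a_{29} = 27, a_{30} = 41, a_{31} = 26, a_{32} = 25, a_{33} = 9, a_{34} = 34, a_{35} = 1, a_{36} = 35, a_{37} = 36, a_{38} = 29, a_{39} = 23, a_{40} = 10, a_{41} = 33, a_{42} = 1, a_{43} = 34, a_{44} = 35, a_{45} = 27, a_{46} = 20, a_{47} = 5, a_{48} = 25, a_{49} = 30.
The sequence repeats with period 48.
So a_{1691} = a_{0 + ((1691-0) mod 48)} = a_{11} = 13.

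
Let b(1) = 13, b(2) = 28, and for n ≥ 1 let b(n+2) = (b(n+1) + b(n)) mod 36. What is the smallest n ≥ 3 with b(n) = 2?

5

b(1) = 13; b(2) = 28; b(3) = 5; b(4) = 33; b(5) = 2; b(6) = 35; b(7) = 1; b(8) = 0; b(9) = 1; b(10) = 1; b(11) = 2; b(12) = 3; b(13) = 5; b(14) = 8; b(15) = 13; b(16) = 21; b(17) = 34; b(18) = 19; b(19) = 17; b(20) = 0; b(21) = 17; b(22) = 17; b(23) = 34; b(24) = 15; b(25) = 13; b(26) = 28.
Since (b(25), b(26)) = (b(1), b(2)) = (13, 28) (two consecutive terms determine the rest), the sequence is periodic with period 24.
The value 2 first appears (with n ≥ 3) at b(5).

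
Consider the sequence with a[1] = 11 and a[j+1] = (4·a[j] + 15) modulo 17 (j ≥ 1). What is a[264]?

We have a[1] = 11; a[2] = 8; a[3] = 13; a[4] = 16; a[5] = 11.
The sequence repeats with period 4.
So a[264] = a[1 + ((264-1) mod 4)] = a[4] = 16.

16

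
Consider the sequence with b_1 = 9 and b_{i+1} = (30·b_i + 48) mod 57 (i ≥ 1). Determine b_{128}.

33

b_1 = 9; b_2 = 33; b_3 = 12; b_4 = 9.
The sequence repeats with period 3.
(128 - 1) mod 3 = 1, so b_{128} = b_2 = 33.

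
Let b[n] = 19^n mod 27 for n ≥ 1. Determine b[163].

We have b[1] = 19, b[2] = 10, b[3] = 1, b[4] = 19.
Since b[4] = b[1] = 19, the sequence is periodic with period 3.
So b[163] = b[1 + ((163-1) mod 3)] = b[1] = 19.

19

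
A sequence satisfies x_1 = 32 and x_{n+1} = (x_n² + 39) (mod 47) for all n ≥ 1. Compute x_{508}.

20

Listing terms: x_1 = 32; x_2 = 29; x_3 = 34; x_4 = 20; x_5 = 16; x_6 = 13; x_7 = 20.
Since x_7 = x_4 = 20, the sequence is eventually periodic: after a pre-period of length 3 it cycles with period 3.
For n ≥ 4, x_n depends only on (n - 4) mod 3. (508 - 4) mod 3 = 0, so x_{508} = x_4 = 20.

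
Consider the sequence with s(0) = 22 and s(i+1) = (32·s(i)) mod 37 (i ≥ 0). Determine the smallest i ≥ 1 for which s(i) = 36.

19

Computing terms: s(0) = 22, s(1) = 1, s(2) = 32, s(3) = 25, s(4) = 23, s(5) = 33, s(6) = 20, s(7) = 11, s(8) = 19, s(9) = 16, s(10) = 31, s(11) = 30, s(12) = 35, s(13) = 10, s(14) = 24, s(15) = 28, s(16) = 8, s(17) = 34, s(18) = 15, s(19) = 36, s(20) = 5, s(21) = 12, s(22) = 14, s(23) = 4, s(24) = 17, s(25) = 26, s(26) = 18, s(27) = 21, s(28) = 6, s(29) = 7, s(30) = 2, s(31) = 27, s(32) = 13, s(33) = 9, s(34) = 29, s(35) = 3, s(36) = 22.
The sequence repeats with period 36.
The value 36 first appears (with i ≥ 1) at s(19).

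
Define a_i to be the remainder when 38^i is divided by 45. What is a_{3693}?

8

We have a_1 = 38, a_2 = 4, a_3 = 17, a_4 = 16, a_5 = 23, a_6 = 19, a_7 = 2, a_8 = 31, a_9 = 8, a_{10} = 34, a_{11} = 32, a_{12} = 1, a_{13} = 38.
The sequence repeats with period 12.
(3693 - 1) mod 12 = 8, so a_{3693} = a_9 = 8.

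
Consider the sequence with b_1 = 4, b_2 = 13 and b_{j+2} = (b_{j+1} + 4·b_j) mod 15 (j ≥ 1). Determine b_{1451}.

2

We have b_1 = 4,  b_2 = 13,  b_3 = 14,  b_4 = 6,  b_5 = 2,  b_6 = 11,  b_7 = 4,  b_8 = 3,  b_9 = 4,  b_{10} = 1,  b_{11} = 2,  b_{12} = 6,  b_{13} = 14,  b_{14} = 8,  b_{15} = 4,  b_{16} = 6,  b_{17} = 7,  b_{18} = 1,  b_{19} = 14,  b_{20} = 3,  b_{21} = 14,  b_{22} = 11,  b_{23} = 7,  b_{24} = 6,  b_{25} = 4,  b_{26} = 13.
The sequence repeats with period 24.
So b_{1451} = b_{1 + ((1451-1) mod 24)} = b_{11} = 2.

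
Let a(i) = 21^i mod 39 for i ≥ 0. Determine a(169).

Listing terms: a(0) = 1,  a(1) = 21,  a(2) = 12,  a(3) = 18,  a(4) = 27,  a(5) = 21.
Since a(5) = a(1) = 21, the sequence is eventually periodic: after a pre-period of length 1 it cycles with period 4.
For i ≥ 1, a(i) depends only on (i - 1) mod 4. (169 - 1) mod 4 = 0, so a(169) = a(1) = 21.

21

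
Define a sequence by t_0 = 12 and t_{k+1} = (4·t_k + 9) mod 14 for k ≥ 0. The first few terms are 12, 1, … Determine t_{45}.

We have t_0 = 12,  t_1 = 1,  t_2 = 13,  t_3 = 5,  t_4 = 1.
Since t_4 = t_1 = 1, the sequence is eventually periodic: after a pre-period of length 1 it cycles with period 3.
For k ≥ 1, t_k depends only on (k - 1) mod 3. (45 - 1) mod 3 = 2, so t_{45} = t_3 = 5.

5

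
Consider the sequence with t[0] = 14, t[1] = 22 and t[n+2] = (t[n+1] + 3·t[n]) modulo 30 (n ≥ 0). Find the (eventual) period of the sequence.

t[0] = 14, t[1] = 22, t[2] = 4, t[3] = 10, t[4] = 22, t[5] = 22, t[6] = 28, t[7] = 4, t[8] = 28, t[9] = 10, t[10] = 4, t[11] = 4, t[12] = 16, t[13] = 28, t[14] = 16, t[15] = 10, t[16] = 28, t[17] = 28, t[18] = 22, t[19] = 16, t[20] = 22, t[21] = 10, t[22] = 16, t[23] = 16, t[24] = 4, t[25] = 22, t[26] = 4.
Since (t[25], t[26]) = (t[1], t[2]) = (22, 4) (two consecutive terms determine the rest), the sequence is eventually periodic: after a pre-period of length 1 it cycles with period 24.

24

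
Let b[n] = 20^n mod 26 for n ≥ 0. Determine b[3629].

24

Listing terms: b[0] = 1,  b[1] = 20,  b[2] = 10,  b[3] = 18,  b[4] = 22,  b[5] = 24,  b[6] = 12,  b[7] = 6,  b[8] = 16,  b[9] = 8,  b[10] = 4,  b[11] = 2,  b[12] = 14,  b[13] = 20.
Since b[13] = b[1] = 20, the sequence is eventually periodic: after a pre-period of length 1 it cycles with period 12.
For n ≥ 1, b[n] depends only on (n - 1) mod 12. (3629 - 1) mod 12 = 4, so b[3629] = b[5] = 24.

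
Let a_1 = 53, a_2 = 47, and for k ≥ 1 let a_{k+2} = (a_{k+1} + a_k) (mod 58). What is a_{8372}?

Listing terms: a_1 = 53; a_2 = 47; a_3 = 42; a_4 = 31; a_5 = 15; a_6 = 46; a_7 = 3; a_8 = 49; a_9 = 52; a_{10} = 43; a_{11} = 37; a_{12} = 22; a_{13} = 1; a_{14} = 23; a_{15} = 24; a_{16} = 47; a_{17} = 13; a_{18} = 2; a_{19} = 15; a_{20} = 17; a_{21} = 32; a_{22} = 49; a_{23} = 23; a_{24} = 14; a_{25} = 37; a_{26} = 51; a_{27} = 30; a_{28} = 23; a_{29} = 53; a_{30} = 18; a_{31} = 13; a_{32} = 31; a_{33} = 44; a_{34} = 17; a_{35} = 3; a_{36} = 20; a_{37} = 23; a_{38} = 43; a_{39} = 8; a_{40} = 51; a_{41} = 1; a_{42} = 52; a_{43} = 53; a_{44} = 47.
Since (a_{43}, a_{44}) = (a_1, a_2) = (53, 47) (two consecutive terms determine the rest), the sequence is periodic with period 42.
So a_{8372} = a_{1 + ((8372-1) mod 42)} = a_{14} = 23.

23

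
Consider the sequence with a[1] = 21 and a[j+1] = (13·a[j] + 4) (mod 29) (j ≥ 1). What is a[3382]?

Listing terms: a[1] = 21; a[2] = 16; a[3] = 9; a[4] = 5; a[5] = 11; a[6] = 2; a[7] = 1; a[8] = 17; a[9] = 22; a[10] = 0; a[11] = 4; a[12] = 27; a[13] = 7; a[14] = 8; a[15] = 21.
Since a[15] = a[1] = 21, the sequence is periodic with period 14.
(3382 - 1) mod 14 = 7, so a[3382] = a[8] = 17.

17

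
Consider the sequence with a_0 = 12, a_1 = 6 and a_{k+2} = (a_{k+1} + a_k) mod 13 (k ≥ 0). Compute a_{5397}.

8

We have a_0 = 12,  a_1 = 6,  a_2 = 5,  a_3 = 11,  a_4 = 3,  a_5 = 1,  a_6 = 4,  a_7 = 5,  a_8 = 9,  a_9 = 1,  a_{10} = 10,  a_{11} = 11,  a_{12} = 8,  a_{13} = 6,  a_{14} = 1,  a_{15} = 7,  a_{16} = 8,  a_{17} = 2,  a_{18} = 10,  a_{19} = 12,  a_{20} = 9,  a_{21} = 8,  a_{22} = 4,  a_{23} = 12,  a_{24} = 3,  a_{25} = 2,  a_{26} = 5,  a_{27} = 7,  a_{28} = 12,  a_{29} = 6.
The sequence repeats with period 28.
(5397 - 0) mod 28 = 21, so a_{5397} = a_{21} = 8.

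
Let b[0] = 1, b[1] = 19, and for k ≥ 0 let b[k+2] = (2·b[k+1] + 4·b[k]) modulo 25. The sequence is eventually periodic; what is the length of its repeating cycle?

25

Computing terms: b[0] = 1; b[1] = 19; b[2] = 17; b[3] = 10; b[4] = 13; b[5] = 16; b[6] = 9; b[7] = 7; b[8] = 0; b[9] = 3; b[10] = 6; b[11] = 24; b[12] = 22; b[13] = 15; b[14] = 18; b[15] = 21; b[16] = 14; b[17] = 12; b[18] = 5; b[19] = 8; b[20] = 11; b[21] = 4; b[22] = 2; b[23] = 20; b[24] = 23; b[25] = 1; b[26] = 19.
Since (b[25], b[26]) = (b[0], b[1]) = (1, 19) (two consecutive terms determine the rest), the sequence is periodic with period 25.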